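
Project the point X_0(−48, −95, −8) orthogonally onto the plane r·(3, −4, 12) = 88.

(-636/13, -1219/13, -152/13)

n = (3, −4, 12), |n|² = 169, and n·X_0 − 88 = 52.
t = 52/169 = 4/13, so the foot is X_0 − t·n = (−48, −95, −8) − (4/13)·(3, −4, 12) = (−636/13, −1219/13, −152/13).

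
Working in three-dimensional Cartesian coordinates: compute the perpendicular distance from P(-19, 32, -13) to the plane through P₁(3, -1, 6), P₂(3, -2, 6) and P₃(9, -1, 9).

P₁P₂ = (0, -1, 0) and P₁P₃ = (6, 0, 3), so a normal is n = P₁P₂ × P₁P₃ = (-3, 0, 6).
Then n·(-19, 32, -13) - 27 = -48.
|n| = √(9 + 0 + 36) = 3√5, so the distance is |-48|/(3√5) = 16√5/5.

16/√5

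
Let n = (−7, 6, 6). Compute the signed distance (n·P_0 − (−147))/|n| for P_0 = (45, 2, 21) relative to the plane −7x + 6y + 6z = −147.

n·P_0 − (-147) = -30.
|n| = 11, so the signed distance is -30/11.

-30/11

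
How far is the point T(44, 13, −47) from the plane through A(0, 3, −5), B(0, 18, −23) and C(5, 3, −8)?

9√70/35

AB = (0, 15, −18) and AC = (5, 0, −3), so a normal is n = AB × AC = (−45, −90, −75).
Then n·(44, 13, −47) − 105 = 270.
|n| = √(2025 + 8100 + 5625) = 15√70, so the distance is |270|/(15√70) = 9√70/35.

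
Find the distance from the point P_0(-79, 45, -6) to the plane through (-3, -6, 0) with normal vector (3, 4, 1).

The plane has equation n·(r − (-3, -6, 0)) = 0, i.e. n·r = -33.
d = |3·(-79) + 4·45 + 1·(-6) − (-33)| / √(9 + 16 + 1) = |-30| / √26 = 30/√26.

30/√26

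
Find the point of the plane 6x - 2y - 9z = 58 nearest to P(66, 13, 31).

(708/11, 149/11, 368/11)

The perpendicular from P has direction n = (6, -2, -9): r = (66, 13, 31) + μ(6, -2, -9).
Substitute into the plane: n·(P + μn) = 58 gives 91 + 121μ = 58, so μ = -3/11.
Foot = (66, 13, 31) + (-3/11)·(6, -2, -9) = (708/11, 149/11, 368/11).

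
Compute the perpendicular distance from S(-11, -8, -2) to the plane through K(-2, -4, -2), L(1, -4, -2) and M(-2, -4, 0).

4

KL = (3, 0, 0) and KM = (0, 0, 2), so a normal is n = KL × KM = (0, -6, 0).
d = |(-6)·(-8) − 24| / √(0 + 36 + 0) = |24| / 6 = 4.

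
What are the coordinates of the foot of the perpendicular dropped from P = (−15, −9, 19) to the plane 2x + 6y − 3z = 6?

n = (2, 6, −3), |n|² = 49, and n·P − 6 = -147.
t = -147/49 = -3, so the foot is P − t·n = (−15, −9, 19) − (-3)·(2, 6, −3) = (−9, 9, 10).

(-9, 9, 10)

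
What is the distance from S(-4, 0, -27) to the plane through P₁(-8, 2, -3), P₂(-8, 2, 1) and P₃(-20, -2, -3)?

P₁P₂ = (0, 0, 4) and P₁P₃ = (-12, -4, 0), so a normal is n = P₁P₂ × P₁P₃ = (16, -48, 0).
d = |16·(-4) + (-48)·0 − (-224)| / √(256 + 2304 + 0) = |160| / (16√10) = √10.

√10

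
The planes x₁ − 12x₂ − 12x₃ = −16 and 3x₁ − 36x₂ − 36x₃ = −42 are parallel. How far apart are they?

2/17

Divide the second equation by 3 to match normals: x₁ − 12x₂ − 12x₃ = -14.
With common normal n = (1, −12, −12) (|n| = 17), the distance is |(-16) − (-14)|/|n| = 2/17.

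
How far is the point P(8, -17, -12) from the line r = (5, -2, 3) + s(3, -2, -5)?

3√13

Direction vector d = (3, -2, -5).
AP = (3, -15, -15); AP·d = 114, |AP|² = 459, |d|² = 38.
distance² = |AP|² − (AP·d)²/|d|² = 459 − 12996/38 = 117, so the distance is 3√13.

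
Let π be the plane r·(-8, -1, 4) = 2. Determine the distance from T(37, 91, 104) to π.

Normal vector n = (-8, -1, 4), and n·(37, 91, 104) - 2 = 27.
|n| = √(64 + 1 + 16) = 9, so the distance is |27|/9 = 3.

3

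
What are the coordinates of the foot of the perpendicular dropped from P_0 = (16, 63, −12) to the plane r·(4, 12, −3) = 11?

The perpendicular from P_0 has direction n = (4, 12, −3): r = (16, 63, −12) + μ(4, 12, −3).
Substitute into the plane: n·(P_0 + μn) = 11 gives 856 + 169μ = 11, so μ = -5.
Foot = (16, 63, −12) + (-5)·(4, 12, −3) = (−4, 3, 3).

(-4, 3, 3)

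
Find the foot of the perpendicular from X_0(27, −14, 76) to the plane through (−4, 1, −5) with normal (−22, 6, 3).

(5, -8, 79)

n = (−22, 6, 3), |n|² = 529, and n·X_0 − 79 = -529.
t = -529/529 = -1, so the foot is X_0 − t·n = (27, −14, 76) − (-1)·(−22, 6, 3) = (5, −8, 79).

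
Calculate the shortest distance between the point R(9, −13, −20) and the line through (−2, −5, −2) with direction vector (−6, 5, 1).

Direction vector d = (−6, 5, 1).
AP = (11, −8, −18); AP·d = -124, |AP|² = 509, |d|² = 62.
distance² = |AP|² − (AP·d)²/|d|² = 509 − 15376/62 = 261, so the distance is 3√29.

3√29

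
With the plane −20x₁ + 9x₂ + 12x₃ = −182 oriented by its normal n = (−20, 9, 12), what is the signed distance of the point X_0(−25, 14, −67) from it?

4/25

n·X_0 − (-182) = 4.
|n| = 25, so the signed distance is 4/25.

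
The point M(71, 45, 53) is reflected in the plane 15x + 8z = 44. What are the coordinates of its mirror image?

(-79, 45, -27)

With n = (15, 0, 8), the signed offset is (n·M − 44)/|n|² = 1445/289 = 5.
M' = M − 2t·n = (71, 45, 53) − 10·(15, 0, 8) = (−79, 45, −27).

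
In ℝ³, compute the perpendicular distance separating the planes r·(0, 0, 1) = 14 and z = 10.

With common normal n = (0, 0, 1) (|n| = 1), the distance is |14 − 10|/|n| = 4/1 = 4.

4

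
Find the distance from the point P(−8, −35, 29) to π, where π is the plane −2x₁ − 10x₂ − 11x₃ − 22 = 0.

Normal vector n = (−2, −10, −11), and n·(−8, −35, 29) − 22 = 25.
|n| = √(4 + 100 + 121) = 15, so the distance is |25|/15 = 5/3.

5/3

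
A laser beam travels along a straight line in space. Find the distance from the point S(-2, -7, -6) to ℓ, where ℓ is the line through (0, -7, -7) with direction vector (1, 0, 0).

Direction vector d = (1, 0, 0).
AP = (-2, 0, 1); AP·d = -2, |AP|² = 5, |d|² = 1.
distance² = |AP|² − (AP·d)²/|d|² = 5 − 4/1 = 1, so the distance is 1.

1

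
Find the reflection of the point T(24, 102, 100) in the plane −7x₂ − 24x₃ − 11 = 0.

n = (0, −7, −24), |n|² = 625, n·T − 11 = -3125, so t = -3125/625 = -5.
Foot F = T − (-5)·n = (24, 67, −20); the reflection is 2F − T = (24, 32, −140).

(24, 32, -140)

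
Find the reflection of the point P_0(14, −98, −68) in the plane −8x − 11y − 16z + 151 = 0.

(94, 12, 92)

n = (−8, −11, −16), |n|² = 441, n·P_0 − (-151) = 2205, so t = 2205/441 = 5.
Foot F = P_0 − 5·n = (54, −43, 12); the reflection is 2F − P_0 = (94, 12, 92).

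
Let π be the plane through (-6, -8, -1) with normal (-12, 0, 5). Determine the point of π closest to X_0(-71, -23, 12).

n = (-12, 0, 5), |n|² = 169, and n·X_0 − 67 = 845.
t = 845/169 = 5, so the foot is X_0 − t·n = (-71, -23, 12) − 5·(-12, 0, 5) = (-11, -23, -13).

(-11, -23, -13)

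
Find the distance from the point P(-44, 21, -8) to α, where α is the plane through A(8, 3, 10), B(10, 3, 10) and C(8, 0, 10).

AB = (2, 0, 0) and AC = (0, -3, 0), so a normal is n = AB × AC = (0, 0, -6).
n = (0, 0, -6); n·P − (-60) = 108; |n| = 6; distance = 108/6 = 18.

18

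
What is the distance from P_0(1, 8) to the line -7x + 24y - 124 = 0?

61/25

d = |(-7)·1 + 24·8 − 124| / √(49 + 576) = |61|/25 = 61/25.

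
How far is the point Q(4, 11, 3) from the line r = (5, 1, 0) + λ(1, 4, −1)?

Direction vector d = (1, 4, −1).
AP = (−1, 10, 3); AP·d = 36, |AP|² = 110, |d|² = 18.
distance² = |AP|² − (AP·d)²/|d|² = 110 − 1296/18 = 38, so the distance is √38.

√38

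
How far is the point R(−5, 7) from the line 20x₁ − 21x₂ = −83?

164/29

d = |20·(-5) + (-21)·7 − (-83)| / √(400 + 441) = |-164|/29 = 164/29.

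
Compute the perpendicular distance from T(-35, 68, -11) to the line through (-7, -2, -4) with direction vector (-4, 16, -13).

42

Direction vector d = (-4, 16, -13).
AP = (-28, 70, -7); AP·d = 1323, |AP|² = 5733, |d|² = 441.
distance² = |AP|² − (AP·d)²/|d|² = 5733 − 1750329/441 = 1764, so the distance is 42.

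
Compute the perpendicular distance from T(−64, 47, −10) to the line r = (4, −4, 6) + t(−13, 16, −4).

5√17

Direction vector d = (−13, 16, −4).
AP = (−68, 51, −16), and AP × d = (52, −64, −425).
|AP × d|² = 187425 and |d|² = 441, so the distance is √(187425/441) = √425 = 5√17.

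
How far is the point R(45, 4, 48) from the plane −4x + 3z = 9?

9

Normal vector n = (−4, 0, 3), and n·(45, 4, 48) − 9 = −45.
|n| = √(16 + 0 + 9) = 5, so the distance is |-45|/5 = 9.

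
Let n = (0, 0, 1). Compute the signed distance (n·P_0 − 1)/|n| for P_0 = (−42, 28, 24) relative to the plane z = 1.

n·P_0 − 1 = 23.
|n| = 1, so the signed distance is 23/1 = 23.

23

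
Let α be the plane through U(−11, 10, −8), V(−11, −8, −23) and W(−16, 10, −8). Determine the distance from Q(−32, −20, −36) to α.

UV = (0, −18, −15) and UW = (−5, 0, 0), so a normal is n = UV × UW = (0, 75, −90).
Then n·(−32, −20, −36) − 1470 = 270.
|n| = √(0 + 5625 + 8100) = 15√61, so the distance is |270|/(15√61) = 18/√61.

18/√61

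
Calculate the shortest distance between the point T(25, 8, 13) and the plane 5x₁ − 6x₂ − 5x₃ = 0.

6√86/43

Normal vector n = (5, −6, −5), and n·(25, 8, 13) − 0 = 12.
|n| = √(25 + 36 + 25) = √86, so the distance is |12|/√86 = 6√86/43.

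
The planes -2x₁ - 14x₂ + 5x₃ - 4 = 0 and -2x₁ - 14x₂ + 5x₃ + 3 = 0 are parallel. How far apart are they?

7/15

With common normal n = (-2, -14, 5) (|n| = 15), the distance is |4 − (-3)|/|n| = 7/15.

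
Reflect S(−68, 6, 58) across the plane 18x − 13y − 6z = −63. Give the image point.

(40, -72, 22)

With n = (18, −13, −6), the signed offset is (n·S − (-63))/|n|² = -1587/529 = -3.
S' = S − 2t·n = (−68, 6, 58) − (-6)·(18, −13, −6) = (40, −72, 22).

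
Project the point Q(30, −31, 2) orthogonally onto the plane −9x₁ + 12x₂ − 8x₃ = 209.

(3, 5, -22)

The perpendicular from Q has direction n = (−9, 12, −8): r = (30, −31, 2) + λ(−9, 12, −8).
Substitute into the plane: n·(Q + λn) = 209 gives -658 + 289λ = 209, so λ = 3.
Foot = (30, −31, 2) + 3·(−9, 12, −8) = (3, 5, −22).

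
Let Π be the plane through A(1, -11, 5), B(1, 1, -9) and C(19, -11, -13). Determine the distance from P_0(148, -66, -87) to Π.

5

AB = (0, 12, -14) and AC = (18, 0, -18), so a normal is n = AB × AC = (-216, -252, -216).
d = |(-216)·148 + (-252)·(-66) + (-216)·(-87) − 1476| / √(46656 + 63504 + 46656) = |1980| / 396 = 5.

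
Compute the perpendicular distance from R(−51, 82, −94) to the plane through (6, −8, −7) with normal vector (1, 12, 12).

21/17

The plane has equation n·(r − (6, −8, −7)) = 0, i.e. n·r = -174.
Then n·(−51, 82, −94) − (−174) = −21.
|n| = √(1 + 144 + 144) = 17, so the distance is |-21|/17 = 21/17.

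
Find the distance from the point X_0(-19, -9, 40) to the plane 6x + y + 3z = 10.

Normal vector n = (6, 1, 3), and n·(-19, -9, 40) - 10 = -13.
|n| = √(36 + 1 + 9) = √46, so the distance is |-13|/√46 = 13/√46.

13/√46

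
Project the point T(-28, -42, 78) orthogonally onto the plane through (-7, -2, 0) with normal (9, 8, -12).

n = (9, 8, -12), |n|² = 289, and n·T − (-79) = -1445.
t = -1445/289 = -5, so the foot is T − t·n = (-28, -42, 78) − (-5)·(9, 8, -12) = (17, -2, 18).

(17, -2, 18)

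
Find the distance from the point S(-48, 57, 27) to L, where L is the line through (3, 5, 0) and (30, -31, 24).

√3433

A direction vector is d = (27, -36, 24).
AP = (-51, 52, 27); AP·d = -2601, |AP|² = 6034, |d|² = 2601.
distance² = |AP|² − (AP·d)²/|d|² = 6034 − 6765201/2601 = 3433, so the distance is √3433.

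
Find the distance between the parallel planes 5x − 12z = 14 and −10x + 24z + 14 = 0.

7/13

Divide the second equation by -2 to match normals: 5x − 12z = 7.
Both planes have normal n = (5, 0, −12), |n| = 13. Any point on the first plane is at distance |7 − 14|/|n| = 7/13 from the second.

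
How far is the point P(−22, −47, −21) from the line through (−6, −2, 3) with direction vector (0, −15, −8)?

16

Direction vector d = (0, −15, −8).
AP = (−16, −45, −24), and AP × d = (0, −128, 240).
|AP × d|² = 73984 and |d|² = 289, so the distance is √(73984/289) = √256 = 16.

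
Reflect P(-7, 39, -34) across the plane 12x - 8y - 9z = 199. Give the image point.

With n = (12, -8, -9), the signed offset is (n·P − 199)/|n|² = -289/289 = -1.
P' = P − 2t·n = (-7, 39, -34) − (-2)·(12, -8, -9) = (17, 23, -52).

(17, 23, -52)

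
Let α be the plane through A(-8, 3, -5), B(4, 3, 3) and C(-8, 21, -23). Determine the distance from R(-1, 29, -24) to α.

7√22/22

AB = (12, 0, 8) and AC = (0, 18, -18), so a normal is n = AB × AC = (-144, 216, 216).
Then n·(-1, 29, -24) - 720 = 504.
|n| = √(20736 + 46656 + 46656) = 72√22, so the distance is |504|/(72√22) = 7/√22.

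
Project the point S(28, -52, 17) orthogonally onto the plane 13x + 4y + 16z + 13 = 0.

(15, -56, 1)

n = (13, 4, 16), |n|² = 441, and n·S − (-13) = 441.
t = 441/441 = 1, so the foot is S − t·n = (28, -52, 17) − 1·(13, 4, 16) = (15, -56, 1).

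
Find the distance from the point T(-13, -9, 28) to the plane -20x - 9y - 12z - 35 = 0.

6/5

Normal vector n = (-20, -9, -12), and n·(-13, -9, 28) - 35 = -30.
|n| = √(400 + 81 + 144) = 25, so the distance is |-30|/25 = 6/5.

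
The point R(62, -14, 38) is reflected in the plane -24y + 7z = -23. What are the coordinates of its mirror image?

n = (0, -24, 7), |n|² = 625, n·R − (-23) = 625, so t = 625/625 = 1.
Foot F = R − 1·n = (62, 10, 31); the reflection is 2F − R = (62, 34, 24).

(62, 34, 24)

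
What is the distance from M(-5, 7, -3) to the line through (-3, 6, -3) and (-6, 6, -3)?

A direction vector is d = (-3, 0, 0).
AP = (-2, 1, 0), and AP × d = (0, 0, 3).
|AP × d|² = 9 and |d|² = 9, so the distance is √(9/9) = √1 = 1.

1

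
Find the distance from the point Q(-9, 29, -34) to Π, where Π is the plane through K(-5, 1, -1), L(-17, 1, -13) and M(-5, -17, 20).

KL = (-12, 0, -12) and KM = (0, -18, 21), so a normal is n = KL × KM = (-216, 252, 216).
d = |(-216)·(-9) + 252·29 + 216·(-34) − 1116| / √(46656 + 63504 + 46656) = |792| / 396 = 2.

2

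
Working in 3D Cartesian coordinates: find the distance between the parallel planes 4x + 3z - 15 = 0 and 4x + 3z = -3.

18/5

With common normal n = (4, 0, 3) (|n| = 5), the distance is |15 − (-3)|/|n| = 18/5.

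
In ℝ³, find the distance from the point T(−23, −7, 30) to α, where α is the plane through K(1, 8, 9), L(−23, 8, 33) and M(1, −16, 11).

KL = (−24, 0, 24) and KM = (0, −24, 2), so a normal is n = KL × KM = (576, 48, 576).
Then n·(−23, −7, 30) − 6144 = −2448.
|n| = √(331776 + 2304 + 331776) = 816, so the distance is |-2448|/816 = 3.

3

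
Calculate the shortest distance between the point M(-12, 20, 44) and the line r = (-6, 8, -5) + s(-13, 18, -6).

Direction vector d = (-13, 18, -6).
AP = (-6, 12, 49), and AP × d = (-954, -673, 48).
|AP × d|² = 1365349 and |d|² = 529, so the distance is √(1365349/529) = √2581.

√2581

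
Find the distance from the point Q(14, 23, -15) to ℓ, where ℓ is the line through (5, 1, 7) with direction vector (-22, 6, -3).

Direction vector d = (-22, 6, -3).
AP = (9, 22, -22); AP·d = 0, |AP|² = 1049, |d|² = 529.
distance² = |AP|² − (AP·d)²/|d|² = 1049 − 0/529 = 1049, so the distance is √1049.

√1049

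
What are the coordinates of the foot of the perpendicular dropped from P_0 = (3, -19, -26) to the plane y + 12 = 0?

The perpendicular from P_0 has direction n = (0, 1, 0): r = (3, -19, -26) + μ(0, 1, 0).
Substitute into the plane: n·(P_0 + μn) = -12 gives -19 + 1μ = -12, so μ = 7.
Foot = (3, -19, -26) + 7·(0, 1, 0) = (3, -12, -26).

(3, -12, -26)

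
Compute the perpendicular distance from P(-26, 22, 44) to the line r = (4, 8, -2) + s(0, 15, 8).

Direction vector d = (0, 15, 8).
AP = (-30, 14, 46), and AP × d = (-578, 240, -450).
|AP × d|² = 594184 and |d|² = 289, so the distance is √(594184/289) = √2056 = 2√514.

2√514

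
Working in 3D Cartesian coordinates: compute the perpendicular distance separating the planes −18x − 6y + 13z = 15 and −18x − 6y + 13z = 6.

9/23

Both planes have normal n = (−18, −6, 13), |n| = 23. Any point on the first plane is at distance |6 − 15|/|n| = 9/23 from the second.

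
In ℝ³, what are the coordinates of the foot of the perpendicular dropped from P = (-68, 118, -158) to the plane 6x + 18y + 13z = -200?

n = (6, 18, 13), |n|² = 529, and n·P − (-200) = -138.
t = -138/529 = -6/23, so the foot is P − t·n = (-68, 118, -158) − (-6/23)·(6, 18, 13) = (-1528/23, 2822/23, -3556/23).

(-1528/23, 2822/23, -3556/23)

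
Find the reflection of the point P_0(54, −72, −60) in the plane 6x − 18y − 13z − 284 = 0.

(6, 72, 44)

n = (6, −18, −13), |n|² = 529, n·P_0 − 284 = 2116, so t = 2116/529 = 4.
Foot F = P_0 − 4·n = (30, 0, −8); the reflection is 2F − P_0 = (6, 72, 44).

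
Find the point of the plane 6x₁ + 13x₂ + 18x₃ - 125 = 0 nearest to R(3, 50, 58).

n = (6, 13, 18), |n|² = 529, and n·R − 125 = 1587.
t = 1587/529 = 3, so the foot is R − t·n = (3, 50, 58) − 3·(6, 13, 18) = (-15, 11, 4).

(-15, 11, 4)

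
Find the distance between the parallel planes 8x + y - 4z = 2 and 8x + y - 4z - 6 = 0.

With common normal n = (8, 1, -4) (|n| = 9), the distance is |2 − 6|/|n| = 4/9.

4/9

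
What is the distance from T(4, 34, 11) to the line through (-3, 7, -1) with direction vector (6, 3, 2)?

√481

Direction vector d = (6, 3, 2).
AP = (7, 27, 12); AP·d = 147, |AP|² = 922, |d|² = 49.
distance² = |AP|² − (AP·d)²/|d|² = 922 − 21609/49 = 481, so the distance is √481.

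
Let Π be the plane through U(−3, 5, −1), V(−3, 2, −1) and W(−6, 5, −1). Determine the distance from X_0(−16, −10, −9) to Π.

8

UV = (0, −3, 0) and UW = (−3, 0, 0), so a normal is n = UV × UW = (0, 0, −9).
Then n·(−16, −10, −9) − 9 = 72.
|n| = √(0 + 0 + 81) = 9, so the distance is |72|/9 = 8.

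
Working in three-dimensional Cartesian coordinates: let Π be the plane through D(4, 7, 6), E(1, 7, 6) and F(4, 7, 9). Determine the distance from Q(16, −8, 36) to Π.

DE = (−3, 0, 0) and DF = (0, 0, 3), so a normal is n = DE × DF = (0, 9, 0).
d = |9·(-8) − 63| / √(0 + 81 + 0) = |-135| / 9 = 15.

15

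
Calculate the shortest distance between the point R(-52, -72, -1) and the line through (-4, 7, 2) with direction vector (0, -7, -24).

3√881

Direction vector d = (0, -7, -24).
AP = (-48, -79, -3), and AP × d = (1875, -1152, 336).
|AP × d|² = 4955625 and |d|² = 625, so the distance is √(4955625/625) = √7929 = 3√881.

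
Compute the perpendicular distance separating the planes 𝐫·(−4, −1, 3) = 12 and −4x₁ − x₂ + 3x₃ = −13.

Both planes have normal n = (−4, −1, 3), |n| = √26. Any point on the first plane is at distance |(-13) − 12|/|n| = 25/√26 = 25√26/26 from the second.

25/√26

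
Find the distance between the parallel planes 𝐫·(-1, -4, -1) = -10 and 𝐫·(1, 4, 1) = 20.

5√2/3

Divide the second equation by -1 to match normals: -x - 4y - z = -20.
Both planes have normal n = (-1, -4, -1), |n| = 3√2. Any point on the first plane is at distance |(-20) − (-10)|/|n| = 10/(3√2) = 5√2/3 from the second.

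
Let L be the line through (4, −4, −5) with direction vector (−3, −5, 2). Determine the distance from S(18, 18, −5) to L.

Direction vector d = (−3, −5, 2).
AP = (14, 22, 0), and AP × d = (44, −28, −4).
|AP × d|² = 2736 and |d|² = 38, so the distance is √(2736/38) = √72 = 6√2.

6√2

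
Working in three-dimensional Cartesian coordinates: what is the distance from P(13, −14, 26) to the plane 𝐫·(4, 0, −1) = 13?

13√17/17

Normal vector n = (4, 0, −1), and n·(13, −14, 26) − 13 = 13.
|n| = √(16 + 0 + 1) = √17, so the distance is |13|/√17 = 13√17/17.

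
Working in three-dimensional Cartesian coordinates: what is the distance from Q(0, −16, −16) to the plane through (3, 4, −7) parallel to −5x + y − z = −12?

4√3/9

Parallel planes share the normal n = (−5, 1, −1); since (3, 4, −7) lies on the plane, its equation is −5x + y − z = -4.
Then n·(0, −16, −16) − (−4) = 4.
|n| = √(25 + 1 + 1) = 3√3, so the distance is |4|/(3√3) = 4/(3√3).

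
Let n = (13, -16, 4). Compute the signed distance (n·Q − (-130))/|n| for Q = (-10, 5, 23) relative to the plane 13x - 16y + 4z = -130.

n·Q − (-130) = 12.
|n| = 21, so the signed distance is 12/21 = 4/7.

4/7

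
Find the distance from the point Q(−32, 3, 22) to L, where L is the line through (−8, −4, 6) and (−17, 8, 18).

A direction vector is d = (−9, 12, 12).
AP = (−24, 7, 16); AP·d = 492, |AP|² = 881, |d|² = 369.
distance² = |AP|² − (AP·d)²/|d|² = 881 − 242064/369 = 225, so the distance is 15.

15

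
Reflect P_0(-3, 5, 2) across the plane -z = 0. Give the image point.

(-3, 5, -2)

With n = (0, 0, -1), the signed offset is (n·P_0 − 0)/|n|² = -2/1 = -2.
P_0' = P_0 − 2t·n = (-3, 5, 2) − (-4)·(0, 0, -1) = (-3, 5, -2).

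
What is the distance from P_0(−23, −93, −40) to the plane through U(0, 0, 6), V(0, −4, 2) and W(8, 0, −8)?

3

UV = (0, −4, −4) and UW = (8, 0, −14), so a normal is n = UV × UW = (56, −32, 32).
d = |56·(-23) + (-32)·(-93) + 32·(-40) − 192| / √(3136 + 1024 + 1024) = |216| / 72 = 3.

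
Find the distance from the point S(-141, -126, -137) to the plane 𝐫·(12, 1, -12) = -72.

6

Normal vector n = (12, 1, -12), and n·(-141, -126, -137) - (-72) = -102.
|n| = √(144 + 1 + 144) = 17, so the distance is |-102|/17 = 6.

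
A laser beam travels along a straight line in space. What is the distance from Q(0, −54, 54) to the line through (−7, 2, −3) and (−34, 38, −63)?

A direction vector is d = (−27, 36, −60).
AP = (7, −56, 57); AP·d = -5625, |AP|² = 6434, |d|² = 5625.
distance² = |AP|² − (AP·d)²/|d|² = 6434 − 31640625/5625 = 809, so the distance is √809.

√809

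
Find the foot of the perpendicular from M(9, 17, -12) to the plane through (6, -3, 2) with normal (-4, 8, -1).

(17, 1, -10)

n = (-4, 8, -1), |n|² = 81, and n·M − (-50) = 162.
t = 162/81 = 2, so the foot is M − t·n = (9, 17, -12) − 2·(-4, 8, -1) = (17, 1, -10).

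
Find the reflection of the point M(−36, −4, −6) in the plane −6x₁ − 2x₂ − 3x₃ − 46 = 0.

(12, 12, 18)

n = (−6, −2, −3), |n|² = 49, n·M − 46 = 196, so t = 196/49 = 4.
Foot F = M − 4·n = (−12, 4, 6); the reflection is 2F − M = (12, 12, 18).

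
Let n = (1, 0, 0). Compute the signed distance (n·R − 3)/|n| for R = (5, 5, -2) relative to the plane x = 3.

2

n·R − 3 = 2.
|n| = 1, so the signed distance is 2/1 = 2.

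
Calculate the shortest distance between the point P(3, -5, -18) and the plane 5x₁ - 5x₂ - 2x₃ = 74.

d = |5·3 + (-5)·(-5) + (-2)·(-18) − 74| / √(25 + 25 + 4) = |2| / (3√6) = √6/9.

2/(3√6)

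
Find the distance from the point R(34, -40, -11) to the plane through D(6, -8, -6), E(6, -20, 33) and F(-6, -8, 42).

DE = (0, -12, 39) and DF = (-12, 0, 48), so a normal is n = DE × DF = (-576, -468, -144).
n = (-576, -468, -144); n·P − 1152 = -432; |n| = 756; distance = 432/756 = 4/7.

4/7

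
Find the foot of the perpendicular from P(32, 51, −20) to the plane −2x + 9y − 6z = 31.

(40, 15, 4)

The perpendicular from P has direction n = (−2, 9, −6): r = (32, 51, −20) + t(−2, 9, −6).
Substitute into the plane: n·(P + tn) = 31 gives 515 + 121t = 31, so t = -4.
Foot = (32, 51, −20) + (-4)·(−2, 9, −6) = (40, 15, 4).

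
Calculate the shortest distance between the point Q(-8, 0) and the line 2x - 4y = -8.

4/√5

d = |2·(-8) + (-4)·0 − (-8)| / √(4 + 16) = |-8|/(2√5) = 4√5/5.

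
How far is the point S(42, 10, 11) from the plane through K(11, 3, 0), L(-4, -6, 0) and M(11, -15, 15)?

8/√70

KL = (-15, -9, 0) and KM = (0, -18, 15), so a normal is n = KL × KM = (-135, 225, 270).
Then n·(42, 10, 11) - (-810) = 360.
|n| = √(18225 + 50625 + 72900) = 45√70, so the distance is |360|/(45√70) = 8/√70.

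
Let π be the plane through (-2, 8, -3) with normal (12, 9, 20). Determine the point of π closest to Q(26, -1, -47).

(38, 8, -27)

The perpendicular from Q has direction n = (12, 9, 20): r = (26, -1, -47) + μ(12, 9, 20).
Substitute into the plane: n·(Q + μn) = -12 gives -637 + 625μ = -12, so μ = 1.
Foot = (26, -1, -47) + 1·(12, 9, 20) = (38, 8, -27).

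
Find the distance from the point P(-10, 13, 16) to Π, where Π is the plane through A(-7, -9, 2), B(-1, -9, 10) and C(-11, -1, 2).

AB = (6, 0, 8) and AC = (-4, 8, 0), so a normal is n = AB × AC = (-64, -32, 48).
Then n·(-10, 13, 16) - 832 = 160.
|n| = √(4096 + 1024 + 2304) = 16√29, so the distance is |160|/(16√29) = 10/√29.

10/√29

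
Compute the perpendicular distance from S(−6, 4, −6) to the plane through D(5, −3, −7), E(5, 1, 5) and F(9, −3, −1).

1

DE = (0, 4, 12) and DF = (4, 0, 6), so a normal is n = DE × DF = (24, 48, −16).
n = (24, 48, −16); n·P − 88 = 56; |n| = 56; distance = 56/56 = 1.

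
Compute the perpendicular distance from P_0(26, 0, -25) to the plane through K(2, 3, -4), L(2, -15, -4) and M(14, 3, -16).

KL = (0, -18, 0) and KM = (12, 0, -12), so a normal is n = KL × KM = (216, 0, 216).
Then n·(26, 0, -25) - (-432) = 648.
|n| = √(46656 + 0 + 46656) = 216√2, so the distance is |648|/(216√2) = 3/√2.

3/√2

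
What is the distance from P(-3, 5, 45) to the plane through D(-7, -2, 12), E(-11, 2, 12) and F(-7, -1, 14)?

11/3

DE = (-4, 4, 0) and DF = (0, 1, 2), so a normal is n = DE × DF = (8, 8, -4).
n = (8, 8, -4); n·P − (-120) = -44; |n| = 12; distance = 44/12 = 11/3.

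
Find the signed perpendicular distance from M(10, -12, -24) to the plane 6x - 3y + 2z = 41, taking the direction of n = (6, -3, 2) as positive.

n·M − 41 = 7.
|n| = 7, so the signed distance is 7/7 = 1.

1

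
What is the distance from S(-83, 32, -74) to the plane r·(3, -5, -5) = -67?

Normal vector n = (3, -5, -5), and n·(-83, 32, -74) - (-67) = 28.
|n| = √(9 + 25 + 25) = √59, so the distance is |28|/√59 = 28√59/59.

28/√59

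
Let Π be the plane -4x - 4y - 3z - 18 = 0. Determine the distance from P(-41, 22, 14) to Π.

16√41/41

n = (-4, -4, -3); n·P − 18 = 16; |n| = √41; distance = 16/√41.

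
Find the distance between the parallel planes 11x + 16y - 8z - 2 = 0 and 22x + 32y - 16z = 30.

13/21

Divide the second equation by 2 to match normals: 11x + 16y - 8z = 15.
Both planes have normal n = (11, 16, -8), |n| = 21. Any point on the first plane is at distance |15 − 2|/|n| = 13/21 from the second.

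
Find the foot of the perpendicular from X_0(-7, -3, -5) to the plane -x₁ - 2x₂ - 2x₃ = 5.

The perpendicular from X_0 has direction n = (-1, -2, -2): r = (-7, -3, -5) + λ(-1, -2, -2).
Substitute into the plane: n·(X_0 + λn) = 5 gives 23 + 9λ = 5, so λ = -2.
Foot = (-7, -3, -5) + (-2)·(-1, -2, -2) = (-5, 1, -1).

(-5, 1, -1)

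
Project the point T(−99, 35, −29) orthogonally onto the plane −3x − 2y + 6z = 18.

n = (−3, −2, 6), |n|² = 49, and n·T − 18 = 35.
t = 35/49 = 5/7, so the foot is T − t·n = (−99, 35, −29) − (5/7)·(−3, −2, 6) = (−678/7, 255/7, −233/7).

(-678/7, 255/7, -233/7)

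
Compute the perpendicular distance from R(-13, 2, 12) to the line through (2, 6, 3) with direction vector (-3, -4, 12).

3√17

Direction vector d = (-3, -4, 12).
AP = (-15, -4, 9), and AP × d = (-12, 153, 48).
|AP × d|² = 25857 and |d|² = 169, so the distance is √(25857/169) = √153 = 3√17.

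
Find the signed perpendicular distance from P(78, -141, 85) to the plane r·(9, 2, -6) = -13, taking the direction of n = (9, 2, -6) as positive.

-7

n·P − (-13) = -77.
|n| = 11, so the signed distance is -77/11 = -7.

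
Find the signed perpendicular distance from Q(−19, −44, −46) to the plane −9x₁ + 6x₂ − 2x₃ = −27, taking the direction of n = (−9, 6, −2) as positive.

26/11

n·Q − (-27) = 26.
|n| = 11, so the signed distance is 26/11.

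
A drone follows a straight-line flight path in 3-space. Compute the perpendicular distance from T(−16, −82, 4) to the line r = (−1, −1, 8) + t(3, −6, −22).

3√697

Direction vector d = (3, −6, −22).
AP = (−15, −81, −4), and AP × d = (1758, −342, 333).
|AP × d|² = 3318417 and |d|² = 529, so the distance is √(3318417/529) = √6273 = 3√697.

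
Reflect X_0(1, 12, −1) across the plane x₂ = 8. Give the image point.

(1, 4, -1)

With n = (0, 1, 0), the signed offset is (n·X_0 − 8)/|n|² = 4/1 = 4.
X_0' = X_0 − 2t·n = (1, 12, −1) − 8·(0, 1, 0) = (1, 4, −1).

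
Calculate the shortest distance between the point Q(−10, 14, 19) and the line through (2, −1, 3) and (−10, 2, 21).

A direction vector is d = (−12, 3, 18).
AP = (−12, 15, 16); AP·d = 477, |AP|² = 625, |d|² = 477.
distance² = |AP|² − (AP·d)²/|d|² = 625 − 227529/477 = 148, so the distance is 2√37.

2√37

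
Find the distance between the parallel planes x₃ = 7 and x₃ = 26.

Both planes have normal n = (0, 0, 1), |n| = 1. Any point on the first plane is at distance |26 − 7|/|n| = 19/1 = 19 from the second.

19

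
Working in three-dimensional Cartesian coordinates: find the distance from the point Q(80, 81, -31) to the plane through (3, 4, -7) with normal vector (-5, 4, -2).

29/(3√5)

The plane has equation n·(r − (3, 4, -7)) = 0, i.e. n·r = 15.
d = |(-5)·80 + 4·81 + (-2)·(-31) − 15| / √(25 + 16 + 4) = |-29| / (3√5) = 29/(3√5).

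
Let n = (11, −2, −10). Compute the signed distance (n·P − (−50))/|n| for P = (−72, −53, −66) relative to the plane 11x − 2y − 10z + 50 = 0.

8/5

n·P − (-50) = 24.
|n| = 15, so the signed distance is 24/15 = 8/5.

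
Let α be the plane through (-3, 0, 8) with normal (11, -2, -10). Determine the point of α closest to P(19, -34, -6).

n = (11, -2, -10), |n|² = 225, and n·P − (-113) = 450.
t = 450/225 = 2, so the foot is P − t·n = (19, -34, -6) − 2·(11, -2, -10) = (-3, -30, 14).

(-3, -30, 14)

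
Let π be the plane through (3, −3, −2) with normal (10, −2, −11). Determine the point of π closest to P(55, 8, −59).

The perpendicular from P has direction n = (10, −2, −11): r = (55, 8, −59) + t(10, −2, −11).
Substitute into the plane: n·(P + tn) = 58 gives 1183 + 225t = 58, so t = -5.
Foot = (55, 8, −59) + (-5)·(10, −2, −11) = (5, 18, −4).

(5, 18, -4)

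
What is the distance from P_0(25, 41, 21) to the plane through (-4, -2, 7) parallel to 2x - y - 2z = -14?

13/3

Parallel planes share the normal n = (2, -1, -2); since (-4, -2, 7) lies on the plane, its equation is 2x - y - 2z = -20.
d = |2·25 + (-1)·41 + (-2)·21 − (-20)| / √(4 + 1 + 4) = |-13| / 3 = 13/3.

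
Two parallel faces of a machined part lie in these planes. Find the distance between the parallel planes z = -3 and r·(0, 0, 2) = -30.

12

Divide the second equation by 2 to match normals: z = -15.
With common normal n = (0, 0, 1) (|n| = 1), the distance is |(-3) − (-15)|/|n| = 12/1 = 12.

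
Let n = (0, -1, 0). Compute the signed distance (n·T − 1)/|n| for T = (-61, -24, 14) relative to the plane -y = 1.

n·T − 1 = 23.
|n| = 1, so the signed distance is 23/1 = 23.

23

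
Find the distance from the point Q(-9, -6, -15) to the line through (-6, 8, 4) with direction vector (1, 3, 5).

√6

Direction vector d = (1, 3, 5).
AP = (-3, -14, -19), and AP × d = (-13, -4, 5).
|AP × d|² = 210 and |d|² = 35, so the distance is √(210/35) = √6.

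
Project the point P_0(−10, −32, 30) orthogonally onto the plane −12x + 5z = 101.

n = (−12, 0, 5), |n|² = 169, and n·P_0 − 101 = 169.
t = 169/169 = 1, so the foot is P_0 − t·n = (−10, −32, 30) − 1·(−12, 0, 5) = (2, −32, 25).

(2, -32, 25)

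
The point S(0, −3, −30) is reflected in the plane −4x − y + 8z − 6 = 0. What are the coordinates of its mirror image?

(-24, -9, 18)

n = (−4, −1, 8), |n|² = 81, n·S − 6 = -243, so t = -243/81 = -3.
Foot F = S − (-3)·n = (−12, −6, −6); the reflection is 2F − S = (−24, −9, 18).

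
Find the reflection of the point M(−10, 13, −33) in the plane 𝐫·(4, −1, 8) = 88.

(30, 3, 47)

With n = (4, −1, 8), the signed offset is (n·M − 88)/|n|² = -405/81 = -5.
M' = M − 2t·n = (−10, 13, −33) − (-10)·(4, −1, 8) = (30, 3, 47).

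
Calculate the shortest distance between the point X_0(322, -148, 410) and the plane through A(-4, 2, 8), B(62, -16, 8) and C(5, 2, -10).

6

AB = (66, -18, 0) and AC = (9, 0, -18), so a normal is n = AB × AC = (324, 1188, 162).
Then n·(322, -148, 410) - 2376 = -7452.
|n| = √(104976 + 1411344 + 26244) = 1242, so the distance is |-7452|/1242 = 6.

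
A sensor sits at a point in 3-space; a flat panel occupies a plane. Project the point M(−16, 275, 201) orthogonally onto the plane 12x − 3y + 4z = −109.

(-112/13, 3551/13, 2645/13)

The perpendicular from M has direction n = (12, −3, 4): r = (−16, 275, 201) + μ(12, −3, 4).
Substitute into the plane: n·(M + μn) = -109 gives -213 + 169μ = -109, so μ = 8/13.
Foot = (−16, 275, 201) + (8/13)·(12, −3, 4) = (−112/13, 3551/13, 2645/13).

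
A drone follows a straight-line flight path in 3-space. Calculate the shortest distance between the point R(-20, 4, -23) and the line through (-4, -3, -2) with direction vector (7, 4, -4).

√746

Direction vector d = (7, 4, -4).
AP = (-16, 7, -21); AP·d = 0, |AP|² = 746, |d|² = 81.
distance² = |AP|² − (AP·d)²/|d|² = 746 − 0/81 = 746, so the distance is √746.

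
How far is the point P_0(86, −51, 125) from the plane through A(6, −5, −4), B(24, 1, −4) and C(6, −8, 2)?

AB = (18, 6, 0) and AC = (0, −3, 6), so a normal is n = AB × AC = (36, −108, −54).
d = |36·86 + (-108)·(-51) + (-54)·125 − 972| / √(1296 + 11664 + 2916) = |882| / 126 = 7.

7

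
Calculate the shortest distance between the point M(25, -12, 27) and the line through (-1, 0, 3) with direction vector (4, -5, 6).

Direction vector d = (4, -5, 6).
AP = (26, -12, 24), and AP × d = (48, -60, -82).
|AP × d|² = 12628 and |d|² = 77, so the distance is √(12628/77) = √164 = 2√41.

2√41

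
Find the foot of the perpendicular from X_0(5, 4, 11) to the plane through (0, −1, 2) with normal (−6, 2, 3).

The perpendicular from X_0 has direction n = (−6, 2, 3): r = (5, 4, 11) + λ(−6, 2, 3).
Substitute into the plane: n·(X_0 + λn) = 4 gives 11 + 49λ = 4, so λ = -1/7.
Foot = (5, 4, 11) + (-1/7)·(−6, 2, 3) = (41/7, 26/7, 74/7).

(41/7, 26/7, 74/7)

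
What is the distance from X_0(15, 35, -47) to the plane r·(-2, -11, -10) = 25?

2

n = (-2, -11, -10); n·P − 25 = 30; |n| = 15; distance = 30/15 = 2.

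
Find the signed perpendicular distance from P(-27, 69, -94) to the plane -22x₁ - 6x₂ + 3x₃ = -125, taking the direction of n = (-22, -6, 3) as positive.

n·P − (-125) = 23.
|n| = 23, so the signed distance is 23/23 = 1.

1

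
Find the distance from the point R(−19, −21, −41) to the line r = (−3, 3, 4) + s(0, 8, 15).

Direction vector d = (0, 8, 15).
AP = (−16, −24, −45), and AP × d = (0, 240, −128).
|AP × d|² = 73984 and |d|² = 289, so the distance is √(73984/289) = √256 = 16.

16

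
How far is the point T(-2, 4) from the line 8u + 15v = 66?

The normal to the line is n = (8, 15) with |n| = 17.
|n·T − 66| = |44 − 66| = 22, so the distance is 22/17.

22/17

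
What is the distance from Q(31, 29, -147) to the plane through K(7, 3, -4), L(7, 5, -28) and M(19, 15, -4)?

KL = (0, 2, -24) and KM = (12, 12, 0), so a normal is n = KL × KM = (288, -288, -24).
d = |288·31 + (-288)·29 + (-24)·(-147) − 1248| / √(82944 + 82944 + 576) = |2856| / 408 = 7.

7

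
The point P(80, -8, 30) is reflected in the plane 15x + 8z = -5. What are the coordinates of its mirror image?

(-70, -8, -50)

n = (15, 0, 8), |n|² = 289, n·P − (-5) = 1445, so t = 1445/289 = 5.
Foot F = P − 5·n = (5, -8, -10); the reflection is 2F − P = (-70, -8, -50).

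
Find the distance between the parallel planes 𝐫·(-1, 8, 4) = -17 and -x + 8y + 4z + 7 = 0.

10/9

With common normal n = (-1, 8, 4) (|n| = 9), the distance is |(-17) − (-7)|/|n| = 10/9.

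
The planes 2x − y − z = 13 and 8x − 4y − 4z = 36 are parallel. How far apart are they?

2√6/3

Divide the second equation by 4 to match normals: 2x − y − z = 9.
Both planes have normal n = (2, −1, −1), |n| = √6. Any point on the first plane is at distance |9 − 13|/|n| = 4/√6 from the second.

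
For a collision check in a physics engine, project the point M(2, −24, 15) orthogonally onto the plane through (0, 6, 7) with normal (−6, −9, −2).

The perpendicular from M has direction n = (−6, −9, −2): r = (2, −24, 15) + λ(−6, −9, −2).
Substitute into the plane: n·(M + λn) = -68 gives 174 + 121λ = -68, so λ = -2.
Foot = (2, −24, 15) + (-2)·(−6, −9, −2) = (14, −6, 19).

(14, -6, 19)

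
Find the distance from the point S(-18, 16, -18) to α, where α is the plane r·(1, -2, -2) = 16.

10

Normal vector n = (1, -2, -2), and n·(-18, 16, -18) - 16 = -30.
|n| = √(1 + 4 + 4) = 3, so the distance is |-30|/3 = 10.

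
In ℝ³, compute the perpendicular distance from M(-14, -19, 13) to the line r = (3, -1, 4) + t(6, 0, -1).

19

Direction vector d = (6, 0, -1).
AP = (-17, -18, 9); AP·d = -111, |AP|² = 694, |d|² = 37.
distance² = |AP|² − (AP·d)²/|d|² = 694 − 12321/37 = 361, so the distance is 19.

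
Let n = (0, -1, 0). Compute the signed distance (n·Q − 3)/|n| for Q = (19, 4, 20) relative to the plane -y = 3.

n·Q − 3 = -7.
|n| = 1, so the signed distance is -7/1 = -7.

-7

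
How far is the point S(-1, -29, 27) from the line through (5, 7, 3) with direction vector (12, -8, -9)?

Direction vector d = (12, -8, -9).
AP = (-6, -36, 24); AP·d = 0, |AP|² = 1908, |d|² = 289.
distance² = |AP|² − (AP·d)²/|d|² = 1908 − 0/289 = 1908, so the distance is 6√53.

6√53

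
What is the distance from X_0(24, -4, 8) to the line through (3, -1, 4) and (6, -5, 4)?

A direction vector is d = (3, -4, 0).
AP = (21, -3, 4); AP·d = 75, |AP|² = 466, |d|² = 25.
distance² = |AP|² − (AP·d)²/|d|² = 466 − 5625/25 = 241, so the distance is √241.

√241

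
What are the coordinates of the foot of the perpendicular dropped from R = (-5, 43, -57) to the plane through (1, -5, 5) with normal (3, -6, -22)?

The perpendicular from R has direction n = (3, -6, -22): r = (-5, 43, -57) + λ(3, -6, -22).
Substitute into the plane: n·(R + λn) = -77 gives 981 + 529λ = -77, so λ = -2.
Foot = (-5, 43, -57) + (-2)·(3, -6, -22) = (-11, 55, -13).

(-11, 55, -13)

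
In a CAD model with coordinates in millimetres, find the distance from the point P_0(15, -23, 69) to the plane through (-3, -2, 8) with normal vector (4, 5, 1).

The plane has equation n·(r − (-3, -2, 8)) = 0, i.e. n·r = -14.
d = |4·15 + 5·(-23) + 1·69 − (-14)| / √(16 + 25 + 1) = |28| / √42 = 28/√42.

2√42/3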